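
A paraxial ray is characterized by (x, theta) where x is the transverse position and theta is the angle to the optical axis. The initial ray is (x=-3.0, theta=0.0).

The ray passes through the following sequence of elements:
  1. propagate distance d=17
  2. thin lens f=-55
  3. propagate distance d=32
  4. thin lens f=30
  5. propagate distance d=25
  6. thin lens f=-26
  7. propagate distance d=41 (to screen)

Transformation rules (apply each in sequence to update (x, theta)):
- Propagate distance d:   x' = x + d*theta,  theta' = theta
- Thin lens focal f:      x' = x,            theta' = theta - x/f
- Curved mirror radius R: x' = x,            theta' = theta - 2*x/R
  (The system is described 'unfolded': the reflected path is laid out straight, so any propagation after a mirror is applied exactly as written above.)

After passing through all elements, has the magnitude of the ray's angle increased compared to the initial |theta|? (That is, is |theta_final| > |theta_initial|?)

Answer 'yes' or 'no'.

Answer: yes

Derivation:
Initial: x=-3.0000 theta=0.0000
After 1 (propagate distance d=17): x=-3.0000 theta=0.0000
After 2 (thin lens f=-55): x=-3.0000 theta=-3/55 (≈-0.0545)
After 3 (propagate distance d=32): x=-261/55 (≈-4.7455) theta=-3/55 (≈-0.0545)
After 4 (thin lens f=30): x=-261/55 (≈-4.7455) theta=57/550 (≈0.1036)
After 5 (propagate distance d=25): x=-237/110 (≈-2.1545) theta=57/550 (≈0.1036)
After 6 (thin lens f=-26): x=-237/110 (≈-2.1545) theta=27/1300 (≈0.0208)
After 7 (propagate distance d=41 (to screen)): x=-18633/14300 (≈-1.3030) theta=27/1300 (≈0.0208)
|theta_initial|=0.0000 |theta_final|=27/1300 (≈0.0208) -> increased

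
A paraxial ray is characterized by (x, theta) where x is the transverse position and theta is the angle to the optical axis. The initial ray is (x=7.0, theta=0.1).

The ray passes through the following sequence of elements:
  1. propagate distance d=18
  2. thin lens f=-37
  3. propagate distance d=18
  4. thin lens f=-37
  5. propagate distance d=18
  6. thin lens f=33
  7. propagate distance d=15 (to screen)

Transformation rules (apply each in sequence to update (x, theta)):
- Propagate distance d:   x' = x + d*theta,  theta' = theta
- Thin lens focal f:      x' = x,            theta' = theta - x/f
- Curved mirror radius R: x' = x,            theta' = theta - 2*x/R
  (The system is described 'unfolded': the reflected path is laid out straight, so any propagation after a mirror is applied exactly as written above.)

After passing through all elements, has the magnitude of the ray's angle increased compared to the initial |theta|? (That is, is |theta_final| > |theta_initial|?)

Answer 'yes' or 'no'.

Initial: x=7.0000 theta=0.1000
After 1 (propagate distance d=18): x=8.8000 theta=0.1000
After 2 (thin lens f=-37): x=8.8000 theta=25/74 (≈0.3378)
After 3 (propagate distance d=18): x=2753/185 (≈14.8811) theta=25/74 (≈0.3378)
After 4 (thin lens f=-37): x=2753/185 (≈14.8811) theta=10131/13690 (≈0.7400)
After 5 (propagate distance d=18): x=38608/1369 (≈28.2016) theta=10131/13690 (≈0.7400)
After 6 (thin lens f=33): x=38608/1369 (≈28.2016) theta=-51757/451770 (≈-0.1146)
After 7 (propagate distance d=15 (to screen)): x=797619/30118 (≈26.4831) theta=-51757/451770 (≈-0.1146)
|theta_initial|=0.1000 |theta_final|=51757/451770 (≈0.1146) -> increased

Answer: yes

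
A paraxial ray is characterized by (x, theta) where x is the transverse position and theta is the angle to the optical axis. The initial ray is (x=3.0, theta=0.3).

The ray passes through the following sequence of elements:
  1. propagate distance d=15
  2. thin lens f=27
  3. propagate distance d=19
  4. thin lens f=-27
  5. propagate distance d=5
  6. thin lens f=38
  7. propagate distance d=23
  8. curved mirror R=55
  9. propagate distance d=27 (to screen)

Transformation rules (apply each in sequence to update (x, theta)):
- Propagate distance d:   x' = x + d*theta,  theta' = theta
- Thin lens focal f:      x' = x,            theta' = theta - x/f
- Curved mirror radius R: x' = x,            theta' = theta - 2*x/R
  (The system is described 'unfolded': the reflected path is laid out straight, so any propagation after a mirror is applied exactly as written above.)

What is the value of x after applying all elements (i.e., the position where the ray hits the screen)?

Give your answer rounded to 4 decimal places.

Initial: x=3.0000 theta=0.3000
After 1 (propagate distance d=15): x=7.5000 theta=0.3000
After 2 (thin lens f=27): x=7.5000 theta=1/45 (≈0.0222)
After 3 (propagate distance d=19): x=713/90 (≈7.9222) theta=1/45 (≈0.0222)
After 4 (thin lens f=-27): x=713/90 (≈7.9222) theta=767/2430 (≈0.3156)
After 5 (propagate distance d=5): x=11543/1215 (≈9.5004) theta=767/2430 (≈0.3156)
After 6 (thin lens f=38): x=11543/1215 (≈9.5004) theta=101/1539 (≈0.0656)
After 7 (propagate distance d=23): x=254162/23085 (≈11.0098) theta=101/1539 (≈0.0656)
After 8 (curved mirror R=55): x=254162/23085 (≈11.0098) theta=-424999/1269675 (≈-0.3347)
After 9 (propagate distance d=27 (to screen)): x=2503937/1269675 (≈1.9721) theta=-424999/1269675 (≈-0.3347)
Rounded to 4 decimal places: x = 1.9721

Answer: 1.9721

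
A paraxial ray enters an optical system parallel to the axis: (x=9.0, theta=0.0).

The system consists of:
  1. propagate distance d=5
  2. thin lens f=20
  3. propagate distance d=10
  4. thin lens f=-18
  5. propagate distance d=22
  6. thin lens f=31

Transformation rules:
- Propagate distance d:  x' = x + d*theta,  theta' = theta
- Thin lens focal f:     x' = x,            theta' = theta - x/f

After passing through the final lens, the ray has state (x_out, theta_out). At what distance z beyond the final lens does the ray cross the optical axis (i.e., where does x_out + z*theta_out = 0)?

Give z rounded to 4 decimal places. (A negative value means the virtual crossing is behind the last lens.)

Answer: 0.4921

Derivation:
Initial: x=9.0000 theta=0.0000
After 1 (propagate distance d=5): x=9.0000 theta=0.0000
After 2 (thin lens f=20): x=9.0000 theta=-0.4500
After 3 (propagate distance d=10): x=4.5000 theta=-0.4500
After 4 (thin lens f=-18): x=4.5000 theta=-0.2000
After 5 (propagate distance d=22): x=0.1000 theta=-0.2000
After 6 (thin lens f=31): x=0.1000 theta=-63/310 (≈-0.2032)
z_focus = -x_out/theta_out = -(0.1000)/(-63/310) = 31/63 ≈ 0.4921
Rounded to 4 decimal places: z = 0.4921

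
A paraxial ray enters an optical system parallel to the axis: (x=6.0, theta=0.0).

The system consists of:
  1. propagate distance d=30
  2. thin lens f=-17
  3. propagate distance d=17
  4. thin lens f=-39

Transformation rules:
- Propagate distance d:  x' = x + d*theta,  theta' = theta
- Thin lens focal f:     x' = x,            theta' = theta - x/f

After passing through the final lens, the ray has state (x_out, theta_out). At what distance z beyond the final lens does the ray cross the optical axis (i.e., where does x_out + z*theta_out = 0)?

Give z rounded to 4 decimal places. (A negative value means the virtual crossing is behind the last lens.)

Initial: x=6.0000 theta=0.0000
After 1 (propagate distance d=30): x=6.0000 theta=0.0000
After 2 (thin lens f=-17): x=6.0000 theta=6/17 (≈0.3529)
After 3 (propagate distance d=17): x=12.0000 theta=6/17 (≈0.3529)
After 4 (thin lens f=-39): x=12.0000 theta=146/221 (≈0.6606)
z_focus = -x_out/theta_out = -(12.0000)/(146/221) = -1326/73 ≈ -18.1644
Rounded to 4 decimal places: z = -18.1644

Answer: -18.1644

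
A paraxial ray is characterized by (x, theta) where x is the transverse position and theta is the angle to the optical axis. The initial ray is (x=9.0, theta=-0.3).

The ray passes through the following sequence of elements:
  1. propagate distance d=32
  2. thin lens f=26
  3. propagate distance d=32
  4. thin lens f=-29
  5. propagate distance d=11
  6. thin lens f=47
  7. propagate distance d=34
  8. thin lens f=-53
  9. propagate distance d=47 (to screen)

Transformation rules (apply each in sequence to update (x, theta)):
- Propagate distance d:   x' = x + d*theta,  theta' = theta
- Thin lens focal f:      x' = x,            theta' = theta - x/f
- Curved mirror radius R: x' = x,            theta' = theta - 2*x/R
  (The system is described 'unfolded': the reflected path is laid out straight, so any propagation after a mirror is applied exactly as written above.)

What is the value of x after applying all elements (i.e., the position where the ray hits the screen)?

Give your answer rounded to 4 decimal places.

Initial: x=9.0000 theta=-0.3000
After 1 (propagate distance d=32): x=-0.6000 theta=-0.3000
After 2 (thin lens f=26): x=-0.6000 theta=-18/65 (≈-0.2769)
After 3 (propagate distance d=32): x=-123/13 (≈-9.4615) theta=-18/65 (≈-0.2769)
After 4 (thin lens f=-29): x=-123/13 (≈-9.4615) theta=-1137/1885 (≈-0.6032)
After 5 (propagate distance d=11): x=-2334/145 (≈-16.0966) theta=-1137/1885 (≈-0.6032)
After 6 (thin lens f=47): x=-2334/145 (≈-16.0966) theta=-23097/88595 (≈-0.2607)
After 7 (propagate distance d=34): x=-2211372/88595 (≈-24.9605) theta=-23097/88595 (≈-0.2607)
After 8 (thin lens f=-53): x=-2211372/88595 (≈-24.9605) theta=-64821/88595 (≈-0.7317)
After 9 (propagate distance d=47 (to screen)): x=-5257959/88595 (≈-59.3483) theta=-64821/88595 (≈-0.7317)
Rounded to 4 decimal places: x = -59.3483

Answer: -59.3483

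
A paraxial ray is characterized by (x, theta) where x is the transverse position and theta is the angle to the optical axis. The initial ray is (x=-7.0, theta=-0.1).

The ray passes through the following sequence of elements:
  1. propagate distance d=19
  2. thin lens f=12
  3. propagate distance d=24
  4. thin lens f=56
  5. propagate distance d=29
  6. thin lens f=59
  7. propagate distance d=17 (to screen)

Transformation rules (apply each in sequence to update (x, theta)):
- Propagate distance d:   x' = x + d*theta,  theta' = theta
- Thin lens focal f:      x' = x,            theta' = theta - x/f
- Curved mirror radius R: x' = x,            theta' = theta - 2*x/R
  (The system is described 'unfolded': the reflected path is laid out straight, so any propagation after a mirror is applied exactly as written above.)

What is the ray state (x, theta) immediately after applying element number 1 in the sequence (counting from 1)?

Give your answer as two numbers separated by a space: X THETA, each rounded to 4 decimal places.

Initial: x=-7.0000 theta=-0.1000
After 1 (propagate distance d=19): x=-8.9000 theta=-0.1000
Rounded to 4 decimal places: x = -8.9000, theta = -0.1000

Answer: -8.9000 -0.1000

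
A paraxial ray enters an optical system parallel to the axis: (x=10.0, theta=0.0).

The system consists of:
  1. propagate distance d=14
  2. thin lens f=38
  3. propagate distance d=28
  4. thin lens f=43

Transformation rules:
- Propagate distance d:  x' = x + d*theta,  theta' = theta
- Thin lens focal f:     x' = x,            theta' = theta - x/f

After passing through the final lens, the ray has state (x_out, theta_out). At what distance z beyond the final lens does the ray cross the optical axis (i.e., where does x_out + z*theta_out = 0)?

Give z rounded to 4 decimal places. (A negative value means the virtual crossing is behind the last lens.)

Answer: 8.1132

Derivation:
Initial: x=10.0000 theta=0.0000
After 1 (propagate distance d=14): x=10.0000 theta=0.0000
After 2 (thin lens f=38): x=10.0000 theta=-5/19 (≈-0.2632)
After 3 (propagate distance d=28): x=50/19 (≈2.6316) theta=-5/19 (≈-0.2632)
After 4 (thin lens f=43): x=50/19 (≈2.6316) theta=-265/817 (≈-0.3244)
z_focus = -x_out/theta_out = -(50/19)/(-265/817) = 430/53 ≈ 8.1132
Rounded to 4 decimal places: z = 8.1132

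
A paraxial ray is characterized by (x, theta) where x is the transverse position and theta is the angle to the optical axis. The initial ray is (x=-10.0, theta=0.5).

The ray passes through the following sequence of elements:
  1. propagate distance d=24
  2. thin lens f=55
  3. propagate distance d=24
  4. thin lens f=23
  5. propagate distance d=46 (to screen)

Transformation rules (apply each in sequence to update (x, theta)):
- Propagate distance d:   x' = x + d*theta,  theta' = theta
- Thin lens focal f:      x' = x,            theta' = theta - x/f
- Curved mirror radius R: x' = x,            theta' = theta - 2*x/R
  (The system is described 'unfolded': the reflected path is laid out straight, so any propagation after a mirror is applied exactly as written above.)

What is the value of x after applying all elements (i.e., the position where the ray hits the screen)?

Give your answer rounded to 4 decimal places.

Initial: x=-10.0000 theta=0.5000
After 1 (propagate distance d=24): x=2.0000 theta=0.5000
After 2 (thin lens f=55): x=2.0000 theta=51/110 (≈0.4636)
After 3 (propagate distance d=24): x=722/55 (≈13.1273) theta=51/110 (≈0.4636)
After 4 (thin lens f=23): x=722/55 (≈13.1273) theta=-271/2530 (≈-0.1071)
After 5 (propagate distance d=46 (to screen)): x=8.2000 theta=-271/2530 (≈-0.1071)
Rounded to 4 decimal places: x = 8.2000

Answer: 8.2000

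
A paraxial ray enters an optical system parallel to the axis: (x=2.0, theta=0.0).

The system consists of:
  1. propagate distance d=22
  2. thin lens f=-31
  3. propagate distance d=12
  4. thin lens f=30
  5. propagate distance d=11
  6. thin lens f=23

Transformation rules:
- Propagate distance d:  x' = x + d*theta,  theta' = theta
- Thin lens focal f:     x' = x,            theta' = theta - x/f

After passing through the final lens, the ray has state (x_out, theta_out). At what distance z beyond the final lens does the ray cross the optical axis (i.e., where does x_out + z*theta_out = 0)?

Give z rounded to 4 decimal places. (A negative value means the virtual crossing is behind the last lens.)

Initial: x=2.0000 theta=0.0000
After 1 (propagate distance d=22): x=2.0000 theta=0.0000
After 2 (thin lens f=-31): x=2.0000 theta=2/31 (≈0.0645)
After 3 (propagate distance d=12): x=86/31 (≈2.7742) theta=2/31 (≈0.0645)
After 4 (thin lens f=30): x=86/31 (≈2.7742) theta=-13/465 (≈-0.0280)
After 5 (propagate distance d=11): x=37/15 (≈2.4667) theta=-13/465 (≈-0.0280)
After 6 (thin lens f=23): x=37/15 (≈2.4667) theta=-482/3565 (≈-0.1352)
z_focus = -x_out/theta_out = -(37/15)/(-482/3565) = 26381/1446 ≈ 18.2441
Rounded to 4 decimal places: z = 18.2441

Answer: 18.2441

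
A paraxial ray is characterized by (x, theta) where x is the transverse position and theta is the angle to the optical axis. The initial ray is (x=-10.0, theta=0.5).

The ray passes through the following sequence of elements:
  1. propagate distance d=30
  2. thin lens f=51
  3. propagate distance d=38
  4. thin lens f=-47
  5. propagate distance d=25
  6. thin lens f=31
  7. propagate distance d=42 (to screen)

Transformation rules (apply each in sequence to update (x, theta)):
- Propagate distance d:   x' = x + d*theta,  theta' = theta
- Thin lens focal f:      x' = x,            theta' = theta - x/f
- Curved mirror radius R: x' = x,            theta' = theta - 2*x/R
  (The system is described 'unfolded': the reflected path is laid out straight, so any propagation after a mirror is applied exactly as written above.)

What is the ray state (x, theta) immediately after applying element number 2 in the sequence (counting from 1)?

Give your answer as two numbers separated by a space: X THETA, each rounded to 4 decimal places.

Initial: x=-10.0000 theta=0.5000
After 1 (propagate distance d=30): x=5.0000 theta=0.5000
After 2 (thin lens f=51): x=5.0000 theta=41/102 (≈0.4020)
Rounded to 4 decimal places: x = 5.0000, theta = 0.4020

Answer: 5.0000 0.4020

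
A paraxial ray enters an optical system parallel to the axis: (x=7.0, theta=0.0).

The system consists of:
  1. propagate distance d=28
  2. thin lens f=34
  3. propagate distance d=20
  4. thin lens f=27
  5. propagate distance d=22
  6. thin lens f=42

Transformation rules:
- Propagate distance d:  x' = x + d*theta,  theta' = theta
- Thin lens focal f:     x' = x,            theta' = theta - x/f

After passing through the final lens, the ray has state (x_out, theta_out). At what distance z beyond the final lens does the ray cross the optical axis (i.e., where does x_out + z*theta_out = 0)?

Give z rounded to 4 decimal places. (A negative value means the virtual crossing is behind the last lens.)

Initial: x=7.0000 theta=0.0000
After 1 (propagate distance d=28): x=7.0000 theta=0.0000
After 2 (thin lens f=34): x=7.0000 theta=-7/34 (≈-0.2059)
After 3 (propagate distance d=20): x=49/17 (≈2.8824) theta=-7/34 (≈-0.2059)
After 4 (thin lens f=27): x=49/17 (≈2.8824) theta=-287/918 (≈-0.3126)
After 5 (propagate distance d=22): x=-1834/459 (≈-3.9956) theta=-287/918 (≈-0.3126)
After 6 (thin lens f=42): x=-1834/459 (≈-3.9956) theta=-599/2754 (≈-0.2175)
z_focus = -x_out/theta_out = -(-1834/459)/(-599/2754) = -11004/599 ≈ -18.3706
Rounded to 4 decimal places: z = -18.3706

Answer: -18.3706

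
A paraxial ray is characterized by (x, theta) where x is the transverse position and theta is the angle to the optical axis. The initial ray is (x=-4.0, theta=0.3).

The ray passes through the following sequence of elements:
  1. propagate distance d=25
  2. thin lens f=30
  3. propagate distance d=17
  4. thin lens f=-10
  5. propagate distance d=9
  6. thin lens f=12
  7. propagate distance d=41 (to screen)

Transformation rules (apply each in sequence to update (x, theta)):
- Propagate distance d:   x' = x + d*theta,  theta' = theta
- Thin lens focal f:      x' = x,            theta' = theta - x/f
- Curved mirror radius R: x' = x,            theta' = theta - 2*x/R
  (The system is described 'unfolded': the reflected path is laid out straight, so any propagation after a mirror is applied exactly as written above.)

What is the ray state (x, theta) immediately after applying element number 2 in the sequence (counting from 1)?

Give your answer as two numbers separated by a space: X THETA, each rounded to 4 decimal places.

Answer: 3.5000 0.1833

Derivation:
Initial: x=-4.0000 theta=0.3000
After 1 (propagate distance d=25): x=3.5000 theta=0.3000
After 2 (thin lens f=30): x=3.5000 theta=11/60 (≈0.1833)
Rounded to 4 decimal places: x = 3.5000, theta = 0.1833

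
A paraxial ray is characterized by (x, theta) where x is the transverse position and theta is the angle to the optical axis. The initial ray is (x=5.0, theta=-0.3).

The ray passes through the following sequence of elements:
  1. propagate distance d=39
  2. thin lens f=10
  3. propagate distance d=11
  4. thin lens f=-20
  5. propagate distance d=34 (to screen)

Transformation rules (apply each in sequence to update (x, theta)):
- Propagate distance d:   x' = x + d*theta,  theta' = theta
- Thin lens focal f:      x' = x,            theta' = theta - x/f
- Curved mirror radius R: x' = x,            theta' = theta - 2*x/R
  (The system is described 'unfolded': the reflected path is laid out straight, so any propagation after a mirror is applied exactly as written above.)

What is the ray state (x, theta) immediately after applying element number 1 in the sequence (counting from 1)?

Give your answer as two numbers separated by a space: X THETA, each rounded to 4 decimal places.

Answer: -6.7000 -0.3000

Derivation:
Initial: x=5.0000 theta=-0.3000
After 1 (propagate distance d=39): x=-6.7000 theta=-0.3000
Rounded to 4 decimal places: x = -6.7000, theta = -0.3000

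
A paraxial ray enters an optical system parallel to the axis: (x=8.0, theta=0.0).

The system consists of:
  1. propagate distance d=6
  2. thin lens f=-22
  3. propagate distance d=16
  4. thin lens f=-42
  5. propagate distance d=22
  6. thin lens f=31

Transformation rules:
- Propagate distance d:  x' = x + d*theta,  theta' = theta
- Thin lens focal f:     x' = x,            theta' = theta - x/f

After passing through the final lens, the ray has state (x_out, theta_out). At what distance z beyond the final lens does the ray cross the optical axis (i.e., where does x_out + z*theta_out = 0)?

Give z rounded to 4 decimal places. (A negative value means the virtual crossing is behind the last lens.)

Answer: 118.7626

Derivation:
Initial: x=8.0000 theta=0.0000
After 1 (propagate distance d=6): x=8.0000 theta=0.0000
After 2 (thin lens f=-22): x=8.0000 theta=4/11 (≈0.3636)
After 3 (propagate distance d=16): x=152/11 (≈13.8182) theta=4/11 (≈0.3636)
After 4 (thin lens f=-42): x=152/11 (≈13.8182) theta=160/231 (≈0.6926)
After 5 (propagate distance d=22): x=6712/231 (≈29.0563) theta=160/231 (≈0.6926)
After 6 (thin lens f=31): x=6712/231 (≈29.0563) theta=-584/2387 (≈-0.2447)
z_focus = -x_out/theta_out = -(6712/231)/(-584/2387) = 26009/219 ≈ 118.7626
Rounded to 4 decimal places: z = 118.7626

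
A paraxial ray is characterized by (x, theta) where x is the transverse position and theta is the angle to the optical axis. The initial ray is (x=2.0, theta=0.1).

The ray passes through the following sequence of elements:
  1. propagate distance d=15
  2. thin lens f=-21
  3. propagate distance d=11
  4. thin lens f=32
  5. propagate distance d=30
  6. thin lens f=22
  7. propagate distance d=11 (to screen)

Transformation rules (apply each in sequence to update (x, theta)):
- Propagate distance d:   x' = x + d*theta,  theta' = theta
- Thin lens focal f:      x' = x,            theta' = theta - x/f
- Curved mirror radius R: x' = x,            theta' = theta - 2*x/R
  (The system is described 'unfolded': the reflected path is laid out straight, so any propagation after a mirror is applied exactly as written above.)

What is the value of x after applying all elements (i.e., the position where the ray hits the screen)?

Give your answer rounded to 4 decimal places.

Initial: x=2.0000 theta=0.1000
After 1 (propagate distance d=15): x=3.5000 theta=0.1000
After 2 (thin lens f=-21): x=3.5000 theta=4/15 (≈0.2667)
After 3 (propagate distance d=11): x=193/30 (≈6.4333) theta=4/15 (≈0.2667)
After 4 (thin lens f=32): x=193/30 (≈6.4333) theta=21/320 (≈0.0656)
After 5 (propagate distance d=30): x=4033/480 (≈8.4021) theta=21/320 (≈0.0656)
After 6 (thin lens f=22): x=4033/480 (≈8.4021) theta=-167/528 (≈-0.3163)
After 7 (propagate distance d=11 (to screen)): x=2363/480 (≈4.9229) theta=-167/528 (≈-0.3163)
Rounded to 4 decimal places: x = 4.9229

Answer: 4.9229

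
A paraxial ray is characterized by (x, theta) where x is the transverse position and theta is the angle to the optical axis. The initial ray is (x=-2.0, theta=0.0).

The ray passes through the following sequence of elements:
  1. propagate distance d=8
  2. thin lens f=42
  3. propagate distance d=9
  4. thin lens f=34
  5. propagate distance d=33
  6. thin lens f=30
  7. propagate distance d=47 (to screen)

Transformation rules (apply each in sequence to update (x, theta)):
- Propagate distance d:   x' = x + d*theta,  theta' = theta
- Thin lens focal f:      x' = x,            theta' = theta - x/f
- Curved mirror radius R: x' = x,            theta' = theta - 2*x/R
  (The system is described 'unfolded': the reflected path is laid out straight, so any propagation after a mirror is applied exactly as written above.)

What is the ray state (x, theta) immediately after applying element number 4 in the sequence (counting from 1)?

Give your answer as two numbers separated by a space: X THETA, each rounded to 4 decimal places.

Initial: x=-2.0000 theta=0.0000
After 1 (propagate distance d=8): x=-2.0000 theta=0.0000
After 2 (thin lens f=42): x=-2.0000 theta=1/21 (≈0.0476)
After 3 (propagate distance d=9): x=-11/7 (≈-1.5714) theta=1/21 (≈0.0476)
After 4 (thin lens f=34): x=-11/7 (≈-1.5714) theta=67/714 (≈0.0938)
Rounded to 4 decimal places: x = -1.5714, theta = 0.0938

Answer: -1.5714 0.0938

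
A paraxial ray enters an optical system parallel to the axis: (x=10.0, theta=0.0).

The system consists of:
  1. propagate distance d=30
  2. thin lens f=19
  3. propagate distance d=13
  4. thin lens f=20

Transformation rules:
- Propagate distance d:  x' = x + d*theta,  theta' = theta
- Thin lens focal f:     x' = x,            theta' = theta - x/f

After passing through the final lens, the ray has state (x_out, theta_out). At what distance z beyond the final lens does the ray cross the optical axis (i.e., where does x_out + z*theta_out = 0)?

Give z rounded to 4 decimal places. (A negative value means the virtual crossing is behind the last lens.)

Initial: x=10.0000 theta=0.0000
After 1 (propagate distance d=30): x=10.0000 theta=0.0000
After 2 (thin lens f=19): x=10.0000 theta=-10/19 (≈-0.5263)
After 3 (propagate distance d=13): x=60/19 (≈3.1579) theta=-10/19 (≈-0.5263)
After 4 (thin lens f=20): x=60/19 (≈3.1579) theta=-13/19 (≈-0.6842)
z_focus = -x_out/theta_out = -(60/19)/(-13/19) = 60/13 ≈ 4.6154
Rounded to 4 decimal places: z = 4.6154

Answer: 4.6154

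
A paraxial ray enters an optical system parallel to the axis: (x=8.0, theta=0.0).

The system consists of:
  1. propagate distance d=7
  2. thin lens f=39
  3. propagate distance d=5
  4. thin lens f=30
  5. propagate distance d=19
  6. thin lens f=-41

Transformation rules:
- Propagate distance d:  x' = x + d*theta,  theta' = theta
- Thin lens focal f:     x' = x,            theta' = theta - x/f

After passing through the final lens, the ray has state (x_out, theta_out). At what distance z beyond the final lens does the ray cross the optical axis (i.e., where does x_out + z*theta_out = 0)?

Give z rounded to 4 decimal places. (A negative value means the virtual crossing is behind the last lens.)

Initial: x=8.0000 theta=0.0000
After 1 (propagate distance d=7): x=8.0000 theta=0.0000
After 2 (thin lens f=39): x=8.0000 theta=-8/39 (≈-0.2051)
After 3 (propagate distance d=5): x=272/39 (≈6.9744) theta=-8/39 (≈-0.2051)
After 4 (thin lens f=30): x=272/39 (≈6.9744) theta=-256/585 (≈-0.4376)
After 5 (propagate distance d=19): x=-784/585 (≈-1.3402) theta=-256/585 (≈-0.4376)
After 6 (thin lens f=-41): x=-784/585 (≈-1.3402) theta=-752/1599 (≈-0.4703)
z_focus = -x_out/theta_out = -(-784/585)/(-752/1599) = -2009/705 ≈ -2.8496
Rounded to 4 decimal places: z = -2.8496

Answer: -2.8496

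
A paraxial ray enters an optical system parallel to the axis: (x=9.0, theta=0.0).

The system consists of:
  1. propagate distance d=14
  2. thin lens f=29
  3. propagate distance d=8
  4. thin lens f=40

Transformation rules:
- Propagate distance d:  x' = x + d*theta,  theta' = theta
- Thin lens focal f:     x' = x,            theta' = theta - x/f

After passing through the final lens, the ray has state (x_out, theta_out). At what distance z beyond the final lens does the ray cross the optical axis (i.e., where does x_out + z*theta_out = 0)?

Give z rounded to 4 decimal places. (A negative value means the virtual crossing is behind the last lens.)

Initial: x=9.0000 theta=0.0000
After 1 (propagate distance d=14): x=9.0000 theta=0.0000
After 2 (thin lens f=29): x=9.0000 theta=-9/29 (≈-0.3103)
After 3 (propagate distance d=8): x=189/29 (≈6.5172) theta=-9/29 (≈-0.3103)
After 4 (thin lens f=40): x=189/29 (≈6.5172) theta=-549/1160 (≈-0.4733)
z_focus = -x_out/theta_out = -(189/29)/(-549/1160) = 840/61 ≈ 13.7705
Rounded to 4 decimal places: z = 13.7705

Answer: 13.7705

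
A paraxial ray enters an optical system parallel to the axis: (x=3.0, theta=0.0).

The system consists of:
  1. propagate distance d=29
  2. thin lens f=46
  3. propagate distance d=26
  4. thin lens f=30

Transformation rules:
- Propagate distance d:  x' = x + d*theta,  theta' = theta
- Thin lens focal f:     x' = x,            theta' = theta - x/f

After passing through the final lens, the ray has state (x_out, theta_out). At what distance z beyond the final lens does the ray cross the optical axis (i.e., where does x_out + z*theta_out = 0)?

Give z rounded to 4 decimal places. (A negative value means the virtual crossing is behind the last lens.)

Initial: x=3.0000 theta=0.0000
After 1 (propagate distance d=29): x=3.0000 theta=0.0000
After 2 (thin lens f=46): x=3.0000 theta=-3/46 (≈-0.0652)
After 3 (propagate distance d=26): x=30/23 (≈1.3043) theta=-3/46 (≈-0.0652)
After 4 (thin lens f=30): x=30/23 (≈1.3043) theta=-5/46 (≈-0.1087)
z_focus = -x_out/theta_out = -(30/23)/(-5/46) = 12.0000
Rounded to 4 decimal places: z = 12.0000

Answer: 12.0000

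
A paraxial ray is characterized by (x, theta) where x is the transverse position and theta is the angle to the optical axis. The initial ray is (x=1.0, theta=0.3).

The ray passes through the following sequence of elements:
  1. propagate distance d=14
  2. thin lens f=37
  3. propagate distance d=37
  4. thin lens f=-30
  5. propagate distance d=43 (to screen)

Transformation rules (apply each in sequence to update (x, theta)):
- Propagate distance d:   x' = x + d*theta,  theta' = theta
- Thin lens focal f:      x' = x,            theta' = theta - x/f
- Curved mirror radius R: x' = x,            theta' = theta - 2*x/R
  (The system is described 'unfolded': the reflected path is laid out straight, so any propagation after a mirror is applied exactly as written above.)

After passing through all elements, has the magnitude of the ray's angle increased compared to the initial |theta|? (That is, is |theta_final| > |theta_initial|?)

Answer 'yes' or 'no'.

Answer: yes

Derivation:
Initial: x=1.0000 theta=0.3000
After 1 (propagate distance d=14): x=5.2000 theta=0.3000
After 2 (thin lens f=37): x=5.2000 theta=59/370 (≈0.1595)
After 3 (propagate distance d=37): x=11.1000 theta=59/370 (≈0.1595)
After 4 (thin lens f=-30): x=11.1000 theta=1959/3700 (≈0.5295)
After 5 (propagate distance d=43 (to screen)): x=125307/3700 (≈33.8668) theta=1959/3700 (≈0.5295)
|theta_initial|=0.3000 |theta_final|=1959/3700 (≈0.5295) -> increased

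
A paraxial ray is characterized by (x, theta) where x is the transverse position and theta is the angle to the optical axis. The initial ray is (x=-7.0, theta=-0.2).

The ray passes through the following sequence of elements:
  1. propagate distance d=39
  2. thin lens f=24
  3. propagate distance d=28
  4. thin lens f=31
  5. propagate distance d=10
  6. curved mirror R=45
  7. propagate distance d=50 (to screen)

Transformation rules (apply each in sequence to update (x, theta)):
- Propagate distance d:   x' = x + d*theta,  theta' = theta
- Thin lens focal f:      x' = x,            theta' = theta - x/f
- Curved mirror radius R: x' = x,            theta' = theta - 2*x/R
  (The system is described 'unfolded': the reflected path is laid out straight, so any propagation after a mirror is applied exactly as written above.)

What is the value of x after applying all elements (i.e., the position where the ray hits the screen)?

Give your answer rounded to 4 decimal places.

Initial: x=-7.0000 theta=-0.2000
After 1 (propagate distance d=39): x=-14.8000 theta=-0.2000
After 2 (thin lens f=24): x=-14.8000 theta=5/12 (≈0.4167)
After 3 (propagate distance d=28): x=-47/15 (≈-3.1333) theta=5/12 (≈0.4167)
After 4 (thin lens f=31): x=-47/15 (≈-3.1333) theta=321/620 (≈0.5177)
After 5 (propagate distance d=10): x=1901/930 (≈2.0441) theta=321/620 (≈0.5177)
After 6 (curved mirror R=45): x=1901/930 (≈2.0441) theta=35731/83700 (≈0.4269)
After 7 (propagate distance d=50 (to screen)): x=97882/4185 (≈23.3888) theta=35731/83700 (≈0.4269)
Rounded to 4 decimal places: x = 23.3888

Answer: 23.3888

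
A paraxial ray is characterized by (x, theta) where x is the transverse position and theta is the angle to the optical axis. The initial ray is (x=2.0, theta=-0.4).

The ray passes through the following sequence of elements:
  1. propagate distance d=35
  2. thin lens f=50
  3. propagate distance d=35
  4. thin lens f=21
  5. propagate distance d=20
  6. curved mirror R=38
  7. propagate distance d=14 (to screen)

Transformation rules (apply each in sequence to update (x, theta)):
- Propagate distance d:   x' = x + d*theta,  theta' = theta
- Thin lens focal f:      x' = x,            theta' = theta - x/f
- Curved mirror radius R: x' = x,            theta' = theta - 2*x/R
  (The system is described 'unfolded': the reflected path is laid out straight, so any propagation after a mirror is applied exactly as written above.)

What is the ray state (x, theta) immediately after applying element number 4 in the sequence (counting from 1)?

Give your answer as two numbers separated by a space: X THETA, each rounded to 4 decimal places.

Answer: -17.6000 0.6781

Derivation:
Initial: x=2.0000 theta=-0.4000
After 1 (propagate distance d=35): x=-12.0000 theta=-0.4000
After 2 (thin lens f=50): x=-12.0000 theta=-0.1600
After 3 (propagate distance d=35): x=-17.6000 theta=-0.1600
After 4 (thin lens f=21): x=-17.6000 theta=356/525 (≈0.6781)
Rounded to 4 decimal places: x = -17.6000, theta = 0.6781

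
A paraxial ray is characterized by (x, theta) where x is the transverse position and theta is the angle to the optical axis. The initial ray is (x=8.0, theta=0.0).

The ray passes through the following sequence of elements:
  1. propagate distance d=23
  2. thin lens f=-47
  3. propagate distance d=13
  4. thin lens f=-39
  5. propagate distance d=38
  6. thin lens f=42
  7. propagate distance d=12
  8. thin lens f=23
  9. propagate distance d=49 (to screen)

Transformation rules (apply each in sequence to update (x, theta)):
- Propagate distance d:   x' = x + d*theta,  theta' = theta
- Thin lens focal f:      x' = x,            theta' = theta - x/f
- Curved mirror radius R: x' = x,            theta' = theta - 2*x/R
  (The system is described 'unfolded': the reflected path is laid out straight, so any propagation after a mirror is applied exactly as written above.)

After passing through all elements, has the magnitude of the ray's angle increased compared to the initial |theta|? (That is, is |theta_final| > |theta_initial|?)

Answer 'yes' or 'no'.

Initial: x=8.0000 theta=0.0000
After 1 (propagate distance d=23): x=8.0000 theta=0.0000
After 2 (thin lens f=-47): x=8.0000 theta=8/47 (≈0.1702)
After 3 (propagate distance d=13): x=480/47 (≈10.2128) theta=8/47 (≈0.1702)
After 4 (thin lens f=-39): x=480/47 (≈10.2128) theta=264/611 (≈0.4321)
After 5 (propagate distance d=38): x=16272/611 (≈26.6318) theta=264/611 (≈0.4321)
After 6 (thin lens f=42): x=16272/611 (≈26.6318) theta=-864/4277 (≈-0.2020)
After 7 (propagate distance d=12): x=103536/4277 (≈24.2076) theta=-864/4277 (≈-0.2020)
After 8 (thin lens f=23): x=103536/4277 (≈24.2076) theta=-123408/98371 (≈-1.2545)
After 9 (propagate distance d=49 (to screen)): x=-3665664/98371 (≈-37.2637) theta=-123408/98371 (≈-1.2545)
|theta_initial|=0.0000 |theta_final|=123408/98371 (≈1.2545) -> increased

Answer: yes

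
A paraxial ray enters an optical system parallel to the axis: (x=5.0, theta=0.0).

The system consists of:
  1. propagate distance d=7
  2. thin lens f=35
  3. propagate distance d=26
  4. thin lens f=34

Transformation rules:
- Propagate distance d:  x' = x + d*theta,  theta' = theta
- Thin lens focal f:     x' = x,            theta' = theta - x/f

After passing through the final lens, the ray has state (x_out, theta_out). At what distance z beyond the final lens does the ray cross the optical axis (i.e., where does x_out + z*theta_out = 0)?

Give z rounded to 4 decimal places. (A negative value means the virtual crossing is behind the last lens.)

Answer: 7.1163

Derivation:
Initial: x=5.0000 theta=0.0000
After 1 (propagate distance d=7): x=5.0000 theta=0.0000
After 2 (thin lens f=35): x=5.0000 theta=-1/7 (≈-0.1429)
After 3 (propagate distance d=26): x=9/7 (≈1.2857) theta=-1/7 (≈-0.1429)
After 4 (thin lens f=34): x=9/7 (≈1.2857) theta=-43/238 (≈-0.1807)
z_focus = -x_out/theta_out = -(9/7)/(-43/238) = 306/43 ≈ 7.1163
Rounded to 4 decimal places: z = 7.1163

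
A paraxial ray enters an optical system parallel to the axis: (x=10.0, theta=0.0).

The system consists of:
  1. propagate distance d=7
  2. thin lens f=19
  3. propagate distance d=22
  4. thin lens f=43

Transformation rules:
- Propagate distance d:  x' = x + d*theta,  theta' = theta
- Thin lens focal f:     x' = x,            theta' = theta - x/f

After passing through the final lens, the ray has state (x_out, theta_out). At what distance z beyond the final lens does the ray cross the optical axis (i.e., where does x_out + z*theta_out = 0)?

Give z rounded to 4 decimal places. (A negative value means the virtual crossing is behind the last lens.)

Answer: -3.2250

Derivation:
Initial: x=10.0000 theta=0.0000
After 1 (propagate distance d=7): x=10.0000 theta=0.0000
After 2 (thin lens f=19): x=10.0000 theta=-10/19 (≈-0.5263)
After 3 (propagate distance d=22): x=-30/19 (≈-1.5789) theta=-10/19 (≈-0.5263)
After 4 (thin lens f=43): x=-30/19 (≈-1.5789) theta=-400/817 (≈-0.4896)
z_focus = -x_out/theta_out = -(-30/19)/(-400/817) = -3.2250
Rounded to 4 decimal places: z = -3.2250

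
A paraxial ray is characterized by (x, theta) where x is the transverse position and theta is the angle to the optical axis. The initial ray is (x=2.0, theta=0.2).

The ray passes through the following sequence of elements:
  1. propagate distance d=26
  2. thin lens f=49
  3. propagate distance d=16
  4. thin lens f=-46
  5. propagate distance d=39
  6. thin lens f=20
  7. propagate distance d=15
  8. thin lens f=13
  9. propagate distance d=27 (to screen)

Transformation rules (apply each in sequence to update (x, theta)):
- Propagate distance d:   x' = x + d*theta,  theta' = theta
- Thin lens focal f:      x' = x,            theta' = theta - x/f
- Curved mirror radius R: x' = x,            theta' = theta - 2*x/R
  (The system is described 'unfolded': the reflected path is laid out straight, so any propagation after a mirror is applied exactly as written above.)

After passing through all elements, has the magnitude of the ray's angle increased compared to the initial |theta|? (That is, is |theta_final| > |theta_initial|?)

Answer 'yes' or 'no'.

Answer: yes

Derivation:
Initial: x=2.0000 theta=0.2000
After 1 (propagate distance d=26): x=7.2000 theta=0.2000
After 2 (thin lens f=49): x=7.2000 theta=13/245 (≈0.0531)
After 3 (propagate distance d=16): x=1972/245 (≈8.0490) theta=13/245 (≈0.0531)
After 4 (thin lens f=-46): x=1972/245 (≈8.0490) theta=257/1127 (≈0.2280)
After 5 (propagate distance d=39): x=95471/5635 (≈16.9425) theta=257/1127 (≈0.2280)
After 6 (thin lens f=20): x=95471/5635 (≈16.9425) theta=-69771/112700 (≈-0.6191)
After 7 (propagate distance d=15): x=24653/3220 (≈7.6562) theta=-69771/112700 (≈-0.6191)
After 8 (thin lens f=13): x=24653/3220 (≈7.6562) theta=-884939/732550 (≈-1.2080)
After 9 (propagate distance d=27 (to screen)): x=-36569591/1465100 (≈-24.9605) theta=-884939/732550 (≈-1.2080)
|theta_initial|=0.2000 |theta_final|=884939/732550 (≈1.2080) -> increased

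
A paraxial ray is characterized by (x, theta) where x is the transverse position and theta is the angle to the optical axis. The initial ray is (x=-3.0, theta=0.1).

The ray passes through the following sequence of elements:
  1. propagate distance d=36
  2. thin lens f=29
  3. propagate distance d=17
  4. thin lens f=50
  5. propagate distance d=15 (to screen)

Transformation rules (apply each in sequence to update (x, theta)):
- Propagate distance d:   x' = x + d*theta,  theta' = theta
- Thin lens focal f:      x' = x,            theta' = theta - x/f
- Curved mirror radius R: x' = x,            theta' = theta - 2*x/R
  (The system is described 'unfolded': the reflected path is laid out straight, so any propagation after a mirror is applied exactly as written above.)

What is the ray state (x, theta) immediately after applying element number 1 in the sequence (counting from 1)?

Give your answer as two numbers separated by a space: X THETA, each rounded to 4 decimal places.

Answer: 0.6000 0.1000

Derivation:
Initial: x=-3.0000 theta=0.1000
After 1 (propagate distance d=36): x=0.6000 theta=0.1000
Rounded to 4 decimal places: x = 0.6000, theta = 0.1000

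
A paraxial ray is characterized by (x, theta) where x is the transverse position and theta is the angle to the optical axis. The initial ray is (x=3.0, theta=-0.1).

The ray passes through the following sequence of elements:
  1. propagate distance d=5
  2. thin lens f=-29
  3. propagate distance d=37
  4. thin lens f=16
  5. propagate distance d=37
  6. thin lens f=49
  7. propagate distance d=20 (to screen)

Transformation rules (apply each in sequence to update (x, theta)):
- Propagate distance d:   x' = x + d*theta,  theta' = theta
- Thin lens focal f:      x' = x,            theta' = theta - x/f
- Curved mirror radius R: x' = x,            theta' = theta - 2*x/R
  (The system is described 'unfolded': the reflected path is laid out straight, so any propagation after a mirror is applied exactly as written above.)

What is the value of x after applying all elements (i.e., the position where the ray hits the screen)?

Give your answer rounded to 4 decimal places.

Initial: x=3.0000 theta=-0.1000
After 1 (propagate distance d=5): x=2.5000 theta=-0.1000
After 2 (thin lens f=-29): x=2.5000 theta=-2/145 (≈-0.0138)
After 3 (propagate distance d=37): x=577/290 (≈1.9897) theta=-2/145 (≈-0.0138)
After 4 (thin lens f=16): x=577/290 (≈1.9897) theta=-641/4640 (≈-0.1381)
After 5 (propagate distance d=37): x=-2897/928 (≈-3.1218) theta=-641/4640 (≈-0.1381)
After 6 (thin lens f=49): x=-2897/928 (≈-3.1218) theta=-4231/56840 (≈-0.0744)
After 7 (propagate distance d=20 (to screen)): x=-209649/45472 (≈-4.6105) theta=-4231/56840 (≈-0.0744)
Rounded to 4 decimal places: x = -4.6105

Answer: -4.6105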